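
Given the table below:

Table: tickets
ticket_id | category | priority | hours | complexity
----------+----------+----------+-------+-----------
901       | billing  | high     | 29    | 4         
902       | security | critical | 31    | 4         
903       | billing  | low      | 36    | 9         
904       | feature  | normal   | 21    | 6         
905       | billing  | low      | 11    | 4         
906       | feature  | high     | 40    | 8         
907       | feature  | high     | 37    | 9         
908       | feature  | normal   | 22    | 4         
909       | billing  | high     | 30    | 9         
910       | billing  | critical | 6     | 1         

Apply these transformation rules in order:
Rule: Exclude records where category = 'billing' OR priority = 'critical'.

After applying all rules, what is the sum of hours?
120

Step 1: Find records where category = 'billing' OR priority = 'critical'
Step 2: 6 records match, summing to 143
Step 3: Original sum: 263
Step 4: Remaining sum = 263 - 143 = 120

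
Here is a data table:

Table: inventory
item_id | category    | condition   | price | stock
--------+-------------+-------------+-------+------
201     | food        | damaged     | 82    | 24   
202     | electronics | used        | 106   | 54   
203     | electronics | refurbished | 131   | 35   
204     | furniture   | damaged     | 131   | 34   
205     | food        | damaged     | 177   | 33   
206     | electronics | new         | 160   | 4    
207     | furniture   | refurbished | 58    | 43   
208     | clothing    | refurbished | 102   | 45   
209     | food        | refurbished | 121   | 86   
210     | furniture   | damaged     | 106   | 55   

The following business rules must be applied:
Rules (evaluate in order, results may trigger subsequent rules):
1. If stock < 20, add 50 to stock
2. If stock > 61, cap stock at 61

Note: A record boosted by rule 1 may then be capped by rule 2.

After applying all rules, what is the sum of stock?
438

Step 1: Apply rule 1 to records with stock < 20
  - 1 records get bonus of 50
  - Of these, 0 records then exceed 61 and get capped
Step 2: Apply rule 2 to records with stock > 61
  - 1 records (original) are capped
Step 3: Calculate final sum = 438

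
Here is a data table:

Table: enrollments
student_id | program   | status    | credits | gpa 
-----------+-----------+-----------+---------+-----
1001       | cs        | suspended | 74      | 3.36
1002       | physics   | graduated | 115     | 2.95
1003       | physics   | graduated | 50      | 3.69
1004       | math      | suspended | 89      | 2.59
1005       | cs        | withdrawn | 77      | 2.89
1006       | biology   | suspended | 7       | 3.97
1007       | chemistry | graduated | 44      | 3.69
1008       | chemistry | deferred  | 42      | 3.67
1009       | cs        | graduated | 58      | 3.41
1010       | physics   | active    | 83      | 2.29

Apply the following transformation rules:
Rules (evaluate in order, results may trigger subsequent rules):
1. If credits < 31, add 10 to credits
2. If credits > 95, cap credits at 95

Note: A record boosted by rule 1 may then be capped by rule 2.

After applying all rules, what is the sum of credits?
629

Step 1: Apply rule 1 to records with credits < 31
  - 1 records get bonus of 10
  - Of these, 0 records then exceed 95 and get capped
Step 2: Apply rule 2 to records with credits > 95
  - 1 records (original) are capped
Step 3: Calculate final sum = 629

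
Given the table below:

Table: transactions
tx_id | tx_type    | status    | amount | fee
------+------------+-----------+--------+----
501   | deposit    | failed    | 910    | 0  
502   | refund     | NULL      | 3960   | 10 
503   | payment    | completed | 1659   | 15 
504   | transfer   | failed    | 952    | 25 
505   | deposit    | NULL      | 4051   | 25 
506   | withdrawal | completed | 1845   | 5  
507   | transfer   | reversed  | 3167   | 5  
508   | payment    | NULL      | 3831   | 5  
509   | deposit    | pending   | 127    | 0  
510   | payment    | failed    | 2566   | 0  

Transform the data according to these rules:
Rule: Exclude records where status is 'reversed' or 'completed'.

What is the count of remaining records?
7

Step 1: Count records to exclude
  - 1 (reversed) + 2 (completed) = 3 records
Step 2: Total records: 10
Step 3: Remaining = 10 - 3 = 7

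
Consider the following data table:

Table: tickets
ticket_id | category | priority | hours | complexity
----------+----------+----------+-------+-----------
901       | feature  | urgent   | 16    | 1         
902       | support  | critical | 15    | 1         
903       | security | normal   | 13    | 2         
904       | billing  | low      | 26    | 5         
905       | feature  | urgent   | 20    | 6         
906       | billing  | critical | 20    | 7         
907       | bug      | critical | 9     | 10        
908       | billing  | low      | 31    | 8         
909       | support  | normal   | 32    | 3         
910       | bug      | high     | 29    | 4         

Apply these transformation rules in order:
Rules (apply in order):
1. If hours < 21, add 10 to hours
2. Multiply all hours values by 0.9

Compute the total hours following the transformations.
243.9

Step 1: Apply Rule 1 - Add 10 to records with hours < 21
  - 6 records affected: 93 + (6 × 10) = 153
  - Unaffected records: 118
  - Sum after Rule 1: 271
Step 2: Apply Rule 2 - Multiply all by 0.9
  - 271 × 0.9 = 243.9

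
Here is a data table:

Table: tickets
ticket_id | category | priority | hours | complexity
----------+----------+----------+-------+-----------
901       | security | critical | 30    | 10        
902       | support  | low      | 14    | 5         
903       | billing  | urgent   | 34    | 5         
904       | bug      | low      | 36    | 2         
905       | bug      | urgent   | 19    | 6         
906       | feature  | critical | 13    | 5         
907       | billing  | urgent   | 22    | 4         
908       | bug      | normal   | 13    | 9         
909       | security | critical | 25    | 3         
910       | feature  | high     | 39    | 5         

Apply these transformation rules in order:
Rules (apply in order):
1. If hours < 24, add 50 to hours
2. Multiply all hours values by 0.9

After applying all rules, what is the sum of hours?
445.5

Step 1: Apply Rule 1 - Add 50 to records with hours < 24
  - 5 records affected: 81 + (5 × 50) = 331
  - Unaffected records: 164
  - Sum after Rule 1: 495
Step 2: Apply Rule 2 - Multiply all by 0.9
  - 495 × 0.9 = 445.5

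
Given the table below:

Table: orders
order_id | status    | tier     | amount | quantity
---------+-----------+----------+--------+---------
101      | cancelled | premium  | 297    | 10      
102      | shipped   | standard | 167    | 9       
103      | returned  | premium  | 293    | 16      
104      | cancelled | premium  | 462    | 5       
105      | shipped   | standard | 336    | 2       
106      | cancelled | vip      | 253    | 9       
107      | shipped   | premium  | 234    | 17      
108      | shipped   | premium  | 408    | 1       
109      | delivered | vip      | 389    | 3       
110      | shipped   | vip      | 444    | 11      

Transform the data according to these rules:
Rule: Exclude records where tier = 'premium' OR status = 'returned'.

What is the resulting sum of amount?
1589

Step 1: Find records where tier = 'premium' OR status = 'returned'
Step 2: 5 records match, summing to 1694
Step 3: Original sum: 3283
Step 4: Remaining sum = 3283 - 1694 = 1589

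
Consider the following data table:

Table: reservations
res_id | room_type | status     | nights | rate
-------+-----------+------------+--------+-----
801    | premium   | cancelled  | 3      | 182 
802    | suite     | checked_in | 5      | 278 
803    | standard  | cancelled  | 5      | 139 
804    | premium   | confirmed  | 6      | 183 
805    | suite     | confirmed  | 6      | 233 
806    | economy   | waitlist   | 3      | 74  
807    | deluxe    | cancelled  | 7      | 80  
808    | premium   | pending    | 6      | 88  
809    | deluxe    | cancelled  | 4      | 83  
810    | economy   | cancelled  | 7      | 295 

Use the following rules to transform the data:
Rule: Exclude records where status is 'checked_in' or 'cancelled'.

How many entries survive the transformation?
4

Step 1: Count records to exclude
  - 1 (checked_in) + 5 (cancelled) = 6 records
Step 2: Total records: 10
Step 3: Remaining = 10 - 6 = 4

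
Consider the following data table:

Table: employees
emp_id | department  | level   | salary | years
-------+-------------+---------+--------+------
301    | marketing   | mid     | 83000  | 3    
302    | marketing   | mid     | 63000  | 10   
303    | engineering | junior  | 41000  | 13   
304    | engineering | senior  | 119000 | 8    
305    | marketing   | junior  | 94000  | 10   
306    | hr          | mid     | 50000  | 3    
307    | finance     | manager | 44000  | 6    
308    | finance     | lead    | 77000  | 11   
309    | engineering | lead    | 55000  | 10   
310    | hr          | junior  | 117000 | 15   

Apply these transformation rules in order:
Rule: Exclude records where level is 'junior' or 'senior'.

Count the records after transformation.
6

Step 1: Count records to exclude
  - 3 (junior) + 1 (senior) = 4 records
Step 2: Total records: 10
Step 3: Remaining = 10 - 4 = 6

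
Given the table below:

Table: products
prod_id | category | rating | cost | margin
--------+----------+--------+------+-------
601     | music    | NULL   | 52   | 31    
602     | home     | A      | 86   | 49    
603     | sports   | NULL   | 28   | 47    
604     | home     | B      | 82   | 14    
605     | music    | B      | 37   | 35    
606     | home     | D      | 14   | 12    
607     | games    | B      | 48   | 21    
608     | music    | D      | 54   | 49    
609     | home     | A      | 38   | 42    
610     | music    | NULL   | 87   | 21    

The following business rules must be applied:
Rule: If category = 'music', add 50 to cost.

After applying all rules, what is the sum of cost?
726

Step 1: Count records where category = 'music': 4
Step 2: Total bonus added: 4 × 50 = 200
Step 3: Original sum of cost: 526
Step 4: Final sum = 526 + 200 = 726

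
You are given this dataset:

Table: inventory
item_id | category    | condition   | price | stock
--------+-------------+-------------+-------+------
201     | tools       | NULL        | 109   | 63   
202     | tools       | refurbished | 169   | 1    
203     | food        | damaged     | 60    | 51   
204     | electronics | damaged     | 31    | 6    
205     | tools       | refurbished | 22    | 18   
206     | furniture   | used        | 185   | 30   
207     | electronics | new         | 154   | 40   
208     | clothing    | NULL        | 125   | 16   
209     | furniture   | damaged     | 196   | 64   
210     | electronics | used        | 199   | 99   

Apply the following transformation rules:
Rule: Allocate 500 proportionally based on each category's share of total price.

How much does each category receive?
clothing: 50.0, electronics: 153.6, food: 24.0, furniture: 152.4, tools: 120.0

Step 1: Calculate total price = 1250
Step 2: Calculate each category's proportion:
  clothing: 125/1250 = 10.00% → 50.0
  electronics: 384/1250 = 30.72% → 153.6
  food: 60/1250 = 4.80% → 24.0
  furniture: 381/1250 = 30.48% → 152.4
  tools: 300/1250 = 24.00% → 120.0
Step 3: Verify: sum of allocations ≈ 500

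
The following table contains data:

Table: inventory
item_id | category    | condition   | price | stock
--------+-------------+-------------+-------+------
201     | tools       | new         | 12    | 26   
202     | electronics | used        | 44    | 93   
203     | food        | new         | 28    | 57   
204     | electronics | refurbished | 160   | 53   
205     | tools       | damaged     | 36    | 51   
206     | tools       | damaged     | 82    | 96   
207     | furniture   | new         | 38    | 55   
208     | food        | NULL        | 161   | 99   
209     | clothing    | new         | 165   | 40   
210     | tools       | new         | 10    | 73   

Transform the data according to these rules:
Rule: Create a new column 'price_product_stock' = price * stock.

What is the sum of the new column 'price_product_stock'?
49547

Step 1: For each record, compute price * stock
Example calculations:
  12 * 26 = 312
  44 * 93 = 4092
  28 * 57 = 1596
  ...
Step 2: Sum all derived values
Step 3: Total = 49547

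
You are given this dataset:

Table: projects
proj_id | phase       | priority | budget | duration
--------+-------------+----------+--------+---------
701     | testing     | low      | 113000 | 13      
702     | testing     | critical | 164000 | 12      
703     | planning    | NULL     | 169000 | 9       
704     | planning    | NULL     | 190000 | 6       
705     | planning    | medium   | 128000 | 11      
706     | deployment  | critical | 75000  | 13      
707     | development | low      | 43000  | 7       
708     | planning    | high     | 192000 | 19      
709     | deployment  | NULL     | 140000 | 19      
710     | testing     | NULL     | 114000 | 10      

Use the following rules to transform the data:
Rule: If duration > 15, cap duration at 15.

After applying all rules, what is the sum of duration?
111

Step 1: 2 records have duration > 15
Step 2: These records originally summed to 38
Step 3: After capping: 2 × 15 = 30
Step 4: Unaffected records sum: 81
Step 5: Final sum = 30 + 81 = 111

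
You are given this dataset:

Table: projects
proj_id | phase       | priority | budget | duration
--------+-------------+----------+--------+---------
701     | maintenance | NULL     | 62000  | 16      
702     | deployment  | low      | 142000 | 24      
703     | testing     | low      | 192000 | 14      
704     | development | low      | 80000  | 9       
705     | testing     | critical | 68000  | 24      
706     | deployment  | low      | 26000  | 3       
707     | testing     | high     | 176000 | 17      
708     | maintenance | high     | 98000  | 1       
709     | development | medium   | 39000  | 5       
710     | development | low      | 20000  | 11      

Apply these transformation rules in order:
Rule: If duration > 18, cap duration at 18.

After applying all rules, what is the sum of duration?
112

Step 1: 2 records have duration > 18
Step 2: These records originally summed to 48
Step 3: After capping: 2 × 18 = 36
Step 4: Unaffected records sum: 76
Step 5: Final sum = 36 + 76 = 112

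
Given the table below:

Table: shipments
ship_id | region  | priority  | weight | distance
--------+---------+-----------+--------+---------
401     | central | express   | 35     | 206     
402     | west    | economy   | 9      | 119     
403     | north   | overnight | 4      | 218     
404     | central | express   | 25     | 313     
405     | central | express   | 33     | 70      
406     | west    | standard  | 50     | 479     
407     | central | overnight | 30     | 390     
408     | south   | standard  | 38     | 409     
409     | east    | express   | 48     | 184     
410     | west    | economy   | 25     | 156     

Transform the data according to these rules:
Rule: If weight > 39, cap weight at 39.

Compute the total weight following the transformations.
277

Step 1: 2 records have weight > 39
Step 2: These records originally summed to 98
Step 3: After capping: 2 × 39 = 78
Step 4: Unaffected records sum: 199
Step 5: Final sum = 78 + 199 = 277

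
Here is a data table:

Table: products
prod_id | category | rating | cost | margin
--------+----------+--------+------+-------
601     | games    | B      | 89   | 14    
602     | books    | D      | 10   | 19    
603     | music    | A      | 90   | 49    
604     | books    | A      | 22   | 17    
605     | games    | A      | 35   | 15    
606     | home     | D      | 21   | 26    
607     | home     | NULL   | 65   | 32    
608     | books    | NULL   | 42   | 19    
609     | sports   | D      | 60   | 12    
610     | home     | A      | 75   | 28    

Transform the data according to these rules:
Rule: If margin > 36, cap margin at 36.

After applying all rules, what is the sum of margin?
218

Step 1: 1 records have margin > 36
Step 2: These records originally summed to 49
Step 3: After capping: 1 × 36 = 36
Step 4: Unaffected records sum: 182
Step 5: Final sum = 36 + 182 = 218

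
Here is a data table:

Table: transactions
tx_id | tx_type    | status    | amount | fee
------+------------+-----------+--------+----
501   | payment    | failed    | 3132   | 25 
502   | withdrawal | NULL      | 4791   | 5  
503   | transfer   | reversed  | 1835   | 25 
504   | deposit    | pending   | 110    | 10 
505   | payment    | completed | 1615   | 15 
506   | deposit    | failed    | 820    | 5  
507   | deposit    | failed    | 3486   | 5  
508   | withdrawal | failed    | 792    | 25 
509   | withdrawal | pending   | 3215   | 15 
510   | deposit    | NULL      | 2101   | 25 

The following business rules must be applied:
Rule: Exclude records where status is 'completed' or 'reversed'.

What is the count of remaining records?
8

Step 1: Count records to exclude
  - 1 (completed) + 1 (reversed) = 2 records
Step 2: Total records: 10
Step 3: Remaining = 10 - 2 = 8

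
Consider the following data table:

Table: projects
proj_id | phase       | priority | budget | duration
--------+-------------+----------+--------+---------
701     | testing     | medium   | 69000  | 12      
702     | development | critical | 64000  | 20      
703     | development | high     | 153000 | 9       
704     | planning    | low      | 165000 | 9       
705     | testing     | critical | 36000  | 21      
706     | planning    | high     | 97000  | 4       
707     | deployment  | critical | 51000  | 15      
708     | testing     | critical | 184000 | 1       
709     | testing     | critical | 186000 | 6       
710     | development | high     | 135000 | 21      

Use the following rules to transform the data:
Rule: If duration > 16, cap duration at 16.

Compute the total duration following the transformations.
104

Step 1: 3 records have duration > 16
Step 2: These records originally summed to 62
Step 3: After capping: 3 × 16 = 48
Step 4: Unaffected records sum: 56
Step 5: Final sum = 48 + 56 = 104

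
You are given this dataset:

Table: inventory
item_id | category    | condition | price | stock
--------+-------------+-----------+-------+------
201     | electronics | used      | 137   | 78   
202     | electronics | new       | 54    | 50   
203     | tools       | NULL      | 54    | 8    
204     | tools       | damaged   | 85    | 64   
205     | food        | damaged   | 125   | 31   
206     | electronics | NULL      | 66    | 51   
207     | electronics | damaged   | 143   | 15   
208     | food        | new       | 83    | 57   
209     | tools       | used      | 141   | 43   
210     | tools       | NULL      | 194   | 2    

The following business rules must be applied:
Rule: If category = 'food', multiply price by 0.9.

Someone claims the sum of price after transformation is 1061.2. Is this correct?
Yes, the result is correct.

Step 1: Calculate the correct sum after transformation
Step 2: Apply multiplier 0.9 to records where category = 'food'
Step 3: Correct result = 1061.2
Step 4: Claimed result = 1061.2
Step 5: 1061.2 = 1061.2 ✓
Conclusion: The claimed result is correct.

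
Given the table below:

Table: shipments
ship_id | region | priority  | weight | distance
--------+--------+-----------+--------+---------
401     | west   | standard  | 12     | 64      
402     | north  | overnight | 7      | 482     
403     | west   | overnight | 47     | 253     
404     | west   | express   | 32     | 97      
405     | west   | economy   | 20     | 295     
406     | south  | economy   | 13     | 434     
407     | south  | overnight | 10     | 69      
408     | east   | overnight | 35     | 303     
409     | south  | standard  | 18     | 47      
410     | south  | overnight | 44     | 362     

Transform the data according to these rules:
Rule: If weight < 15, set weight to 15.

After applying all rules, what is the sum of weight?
256

Step 1: 4 records have weight < 15
Step 2: These records originally summed to 42
Step 3: After setting to minimum: 4 × 15 = 60
Step 4: Unaffected records sum: 196
Step 5: Final sum = 60 + 196 = 256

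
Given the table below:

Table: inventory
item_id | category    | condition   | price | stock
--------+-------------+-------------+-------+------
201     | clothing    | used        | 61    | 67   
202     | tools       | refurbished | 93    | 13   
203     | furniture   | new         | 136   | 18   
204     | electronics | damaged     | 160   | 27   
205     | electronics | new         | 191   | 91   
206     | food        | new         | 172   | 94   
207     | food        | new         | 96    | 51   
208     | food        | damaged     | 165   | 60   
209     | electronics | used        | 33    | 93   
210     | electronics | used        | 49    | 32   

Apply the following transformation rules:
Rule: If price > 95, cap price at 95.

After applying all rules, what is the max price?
95

Step 1: Original maximum price = 191
Step 2: Apply cap at 95
Step 3: 6 records had price > 95 and were capped
Step 4: Maximum after transformation = 95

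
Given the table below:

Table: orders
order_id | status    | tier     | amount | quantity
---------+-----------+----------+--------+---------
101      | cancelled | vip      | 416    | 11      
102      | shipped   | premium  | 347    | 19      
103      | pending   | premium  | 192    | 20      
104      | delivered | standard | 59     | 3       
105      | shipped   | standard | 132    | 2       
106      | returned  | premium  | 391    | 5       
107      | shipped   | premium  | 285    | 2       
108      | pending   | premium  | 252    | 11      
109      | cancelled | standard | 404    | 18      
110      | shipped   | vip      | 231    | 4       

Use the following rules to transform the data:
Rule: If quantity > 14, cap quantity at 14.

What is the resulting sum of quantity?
80

Step 1: 3 records have quantity > 14
Step 2: These records originally summed to 57
Step 3: After capping: 3 × 14 = 42
Step 4: Unaffected records sum: 38
Step 5: Final sum = 42 + 38 = 80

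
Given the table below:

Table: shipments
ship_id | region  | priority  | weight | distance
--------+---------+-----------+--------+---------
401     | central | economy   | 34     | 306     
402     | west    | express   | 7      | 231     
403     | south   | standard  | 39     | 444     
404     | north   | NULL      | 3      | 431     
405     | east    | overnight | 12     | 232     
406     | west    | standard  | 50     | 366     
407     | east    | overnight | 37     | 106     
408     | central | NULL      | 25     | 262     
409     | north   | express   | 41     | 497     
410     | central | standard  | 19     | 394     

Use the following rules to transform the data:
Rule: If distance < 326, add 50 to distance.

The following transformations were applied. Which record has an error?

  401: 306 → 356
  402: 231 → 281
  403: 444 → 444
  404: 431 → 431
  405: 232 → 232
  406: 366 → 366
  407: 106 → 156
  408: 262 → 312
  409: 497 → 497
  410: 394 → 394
Record 405 has an error. The correct transformed value should be 282, not 232.

Step 1: Check each record against the rule
Step 2: Record 405 has distance = 232
Step 3: Since 232 < 326, the bonus should have been applied
Step 4: Correct value = 282, but claimed value = 232
Conclusion: Record 405 has the error.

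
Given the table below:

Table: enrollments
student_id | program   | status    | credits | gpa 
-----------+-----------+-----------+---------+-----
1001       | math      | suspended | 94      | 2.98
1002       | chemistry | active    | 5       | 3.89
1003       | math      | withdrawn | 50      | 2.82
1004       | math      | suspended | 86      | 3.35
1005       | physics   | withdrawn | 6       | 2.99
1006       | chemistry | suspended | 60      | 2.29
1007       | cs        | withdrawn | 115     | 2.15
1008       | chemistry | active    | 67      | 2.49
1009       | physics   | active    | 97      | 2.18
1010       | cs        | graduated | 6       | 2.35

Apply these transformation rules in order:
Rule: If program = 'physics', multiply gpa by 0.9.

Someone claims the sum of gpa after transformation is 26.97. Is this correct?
Yes, the result is correct.

Step 1: Calculate the correct sum after transformation
Step 2: Apply multiplier 0.9 to records where program = 'physics'
Step 3: Correct result = 26.97
Step 4: Claimed result = 26.97
Step 5: 26.97 = 26.97 ✓
Conclusion: The claimed result is correct.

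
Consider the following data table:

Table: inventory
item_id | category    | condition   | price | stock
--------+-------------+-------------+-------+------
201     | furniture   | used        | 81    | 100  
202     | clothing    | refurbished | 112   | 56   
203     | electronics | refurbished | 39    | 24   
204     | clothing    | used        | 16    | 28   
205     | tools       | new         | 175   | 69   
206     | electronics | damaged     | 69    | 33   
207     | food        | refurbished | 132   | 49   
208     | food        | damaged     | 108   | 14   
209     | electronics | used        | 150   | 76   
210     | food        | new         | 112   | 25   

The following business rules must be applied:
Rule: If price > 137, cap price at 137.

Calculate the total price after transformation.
943

Step 1: 2 records have price > 137
Step 2: These records originally summed to 325
Step 3: After capping: 2 × 137 = 274
Step 4: Unaffected records sum: 669
Step 5: Final sum = 274 + 669 = 943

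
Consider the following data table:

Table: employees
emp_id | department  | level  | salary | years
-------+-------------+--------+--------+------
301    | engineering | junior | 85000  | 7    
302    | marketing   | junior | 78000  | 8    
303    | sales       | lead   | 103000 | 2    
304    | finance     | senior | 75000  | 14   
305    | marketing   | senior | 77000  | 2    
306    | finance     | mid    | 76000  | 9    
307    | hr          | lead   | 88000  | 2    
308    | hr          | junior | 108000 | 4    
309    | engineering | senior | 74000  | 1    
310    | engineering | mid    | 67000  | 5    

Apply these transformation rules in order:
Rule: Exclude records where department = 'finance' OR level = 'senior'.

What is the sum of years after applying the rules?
28

Step 1: Find records where department = 'finance' OR level = 'senior'
Step 2: 4 records match, summing to 26
Step 3: Original sum: 54
Step 4: Remaining sum = 54 - 26 = 28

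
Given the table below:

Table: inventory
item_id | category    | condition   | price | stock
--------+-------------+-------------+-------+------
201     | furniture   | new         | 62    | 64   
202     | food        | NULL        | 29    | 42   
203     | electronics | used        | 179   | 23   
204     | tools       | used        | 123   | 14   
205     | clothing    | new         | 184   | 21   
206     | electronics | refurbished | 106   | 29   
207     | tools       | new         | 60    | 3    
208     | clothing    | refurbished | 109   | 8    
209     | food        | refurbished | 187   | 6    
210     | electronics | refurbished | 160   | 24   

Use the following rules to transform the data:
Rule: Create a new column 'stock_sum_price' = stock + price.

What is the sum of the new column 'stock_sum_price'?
1433

Step 1: For each record, compute stock + price
Example calculations:
  64 + 62 = 126
  42 + 29 = 71
  23 + 179 = 202
  ...
Step 2: Sum all derived values
Step 3: Total = 1433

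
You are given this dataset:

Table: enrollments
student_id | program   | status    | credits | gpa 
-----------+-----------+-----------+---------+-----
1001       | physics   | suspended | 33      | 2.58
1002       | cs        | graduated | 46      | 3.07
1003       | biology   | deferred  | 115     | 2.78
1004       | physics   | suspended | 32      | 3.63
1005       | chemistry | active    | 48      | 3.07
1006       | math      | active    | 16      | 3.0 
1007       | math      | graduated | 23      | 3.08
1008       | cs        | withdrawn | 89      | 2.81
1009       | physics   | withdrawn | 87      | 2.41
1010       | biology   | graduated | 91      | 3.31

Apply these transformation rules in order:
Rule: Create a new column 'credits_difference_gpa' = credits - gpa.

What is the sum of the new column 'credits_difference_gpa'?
550.26

Step 1: For each record, compute credits - gpa
Example calculations:
  33 - 2.58 = 30.42
  46 - 3.07 = 42.93
  115 - 2.78 = 112.22
  ...
Step 2: Sum all derived values
Step 3: Total = 550.26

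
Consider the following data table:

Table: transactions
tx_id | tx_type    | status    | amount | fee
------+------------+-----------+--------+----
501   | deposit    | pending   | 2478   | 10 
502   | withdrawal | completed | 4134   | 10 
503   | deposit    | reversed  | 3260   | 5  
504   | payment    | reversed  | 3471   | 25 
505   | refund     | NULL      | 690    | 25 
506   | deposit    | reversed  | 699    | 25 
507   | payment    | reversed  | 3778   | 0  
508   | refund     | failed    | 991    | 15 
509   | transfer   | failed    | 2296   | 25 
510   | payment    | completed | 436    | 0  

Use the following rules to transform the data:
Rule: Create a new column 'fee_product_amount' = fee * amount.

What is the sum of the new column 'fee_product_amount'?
276185

Step 1: For each record, compute fee * amount
Example calculations:
  10 * 2478 = 24780
  10 * 4134 = 41340
  5 * 3260 = 16300
  ...
Step 2: Sum all derived values
Step 3: Total = 276185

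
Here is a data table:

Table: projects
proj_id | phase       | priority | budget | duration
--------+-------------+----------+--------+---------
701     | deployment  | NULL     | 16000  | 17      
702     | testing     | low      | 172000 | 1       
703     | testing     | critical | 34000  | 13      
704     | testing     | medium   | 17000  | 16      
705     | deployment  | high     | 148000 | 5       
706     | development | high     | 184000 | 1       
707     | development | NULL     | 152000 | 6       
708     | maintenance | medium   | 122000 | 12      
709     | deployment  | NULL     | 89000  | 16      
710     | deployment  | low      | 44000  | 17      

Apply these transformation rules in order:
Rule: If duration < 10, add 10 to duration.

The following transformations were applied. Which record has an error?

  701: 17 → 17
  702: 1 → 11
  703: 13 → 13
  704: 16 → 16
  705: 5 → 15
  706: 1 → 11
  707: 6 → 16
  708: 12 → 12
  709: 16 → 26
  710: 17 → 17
Record 709 has an error. The correct transformed value should be 16, not 26.

Step 1: Check each record against the rule
Step 2: Record 709 has duration = 16
Step 3: Since 16 >= 10, the bonus should not have been applied
Step 4: Correct value = 16, but claimed value = 26
Conclusion: Record 709 has the error.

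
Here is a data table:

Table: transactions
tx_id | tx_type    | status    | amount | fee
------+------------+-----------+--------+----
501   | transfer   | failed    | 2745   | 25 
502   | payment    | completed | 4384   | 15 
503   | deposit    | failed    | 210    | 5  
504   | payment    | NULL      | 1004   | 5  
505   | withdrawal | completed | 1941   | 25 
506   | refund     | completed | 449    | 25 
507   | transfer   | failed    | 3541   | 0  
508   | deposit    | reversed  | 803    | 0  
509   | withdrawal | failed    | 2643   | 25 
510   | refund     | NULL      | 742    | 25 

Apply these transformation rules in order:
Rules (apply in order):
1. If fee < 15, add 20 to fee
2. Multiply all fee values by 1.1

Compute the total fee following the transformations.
253.0

Step 1: Apply Rule 1 - Add 20 to records with fee < 15
  - 4 records affected: 10 + (4 × 20) = 90
  - Unaffected records: 140
  - Sum after Rule 1: 230
Step 2: Apply Rule 2 - Multiply all by 1.1
  - 230 × 1.1 = 253.0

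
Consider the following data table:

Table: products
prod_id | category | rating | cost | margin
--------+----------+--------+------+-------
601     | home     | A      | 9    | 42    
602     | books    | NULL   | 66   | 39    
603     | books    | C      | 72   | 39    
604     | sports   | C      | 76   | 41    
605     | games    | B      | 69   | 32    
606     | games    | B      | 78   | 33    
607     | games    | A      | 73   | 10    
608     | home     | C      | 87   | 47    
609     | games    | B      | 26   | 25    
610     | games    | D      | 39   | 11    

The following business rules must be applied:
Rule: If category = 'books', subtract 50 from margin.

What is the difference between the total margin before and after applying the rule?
100

Step 1: Original sum of margin = 319
Step 2: 2 records have category = 'books'
Step 3: Each affected record changes by -50
Step 4: Total change = 2 × -50 = -100
Step 5: New sum = 319 + -100 = 219
Step 6: Difference = |219 - 319| = 100
        (Sum decreased by 100)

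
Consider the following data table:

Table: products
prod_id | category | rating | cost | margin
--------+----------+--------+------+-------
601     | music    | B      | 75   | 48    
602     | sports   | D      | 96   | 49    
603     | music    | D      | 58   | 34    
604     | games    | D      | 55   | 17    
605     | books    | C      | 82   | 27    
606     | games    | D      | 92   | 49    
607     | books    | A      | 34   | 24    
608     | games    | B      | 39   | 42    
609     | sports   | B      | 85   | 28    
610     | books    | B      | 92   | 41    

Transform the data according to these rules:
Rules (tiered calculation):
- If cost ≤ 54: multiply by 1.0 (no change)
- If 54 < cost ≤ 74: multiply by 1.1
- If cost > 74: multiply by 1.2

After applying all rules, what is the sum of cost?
823.7

Step 1: Tier 1 (cost ≤ 54): 2 records, sum = 73 × 1.0 = 73.0
Step 2: Tier 2 (54 < cost ≤ 74): 2 records, sum = 113 × 1.1 = 124.3
Step 3: Tier 3 (cost > 74): 6 records, sum = 522 × 1.2 = 626.4
Step 4: Final sum = 73.0 + 124.3 + 626.4 = 823.7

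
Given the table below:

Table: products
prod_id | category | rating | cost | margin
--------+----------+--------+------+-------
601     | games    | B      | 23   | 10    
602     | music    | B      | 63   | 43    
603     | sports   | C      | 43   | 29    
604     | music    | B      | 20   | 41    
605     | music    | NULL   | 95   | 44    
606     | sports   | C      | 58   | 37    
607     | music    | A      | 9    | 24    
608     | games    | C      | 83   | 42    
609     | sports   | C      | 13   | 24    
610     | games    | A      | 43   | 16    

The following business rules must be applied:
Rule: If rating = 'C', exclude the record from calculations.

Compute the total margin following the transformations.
178

Step 1: Identify records where rating = 'C'
Step 2: The excluded records sum to 132
Step 3: Original total margin = 310
Step 4: Remaining total = 310 - 132 = 178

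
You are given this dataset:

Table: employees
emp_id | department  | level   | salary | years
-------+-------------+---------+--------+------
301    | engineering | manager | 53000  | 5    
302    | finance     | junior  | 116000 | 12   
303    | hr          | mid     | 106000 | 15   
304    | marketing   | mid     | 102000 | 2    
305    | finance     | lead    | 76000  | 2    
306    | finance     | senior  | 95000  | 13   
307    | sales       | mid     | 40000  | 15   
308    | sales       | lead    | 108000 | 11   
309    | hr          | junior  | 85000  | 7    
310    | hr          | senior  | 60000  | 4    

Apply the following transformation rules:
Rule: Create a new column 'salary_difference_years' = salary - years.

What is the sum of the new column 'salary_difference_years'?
840914

Step 1: For each record, compute salary - years
Example calculations:
  53000 - 5 = 52995
  116000 - 12 = 115988
  106000 - 15 = 105985
  ...
Step 2: Sum all derived values
Step 3: Total = 840914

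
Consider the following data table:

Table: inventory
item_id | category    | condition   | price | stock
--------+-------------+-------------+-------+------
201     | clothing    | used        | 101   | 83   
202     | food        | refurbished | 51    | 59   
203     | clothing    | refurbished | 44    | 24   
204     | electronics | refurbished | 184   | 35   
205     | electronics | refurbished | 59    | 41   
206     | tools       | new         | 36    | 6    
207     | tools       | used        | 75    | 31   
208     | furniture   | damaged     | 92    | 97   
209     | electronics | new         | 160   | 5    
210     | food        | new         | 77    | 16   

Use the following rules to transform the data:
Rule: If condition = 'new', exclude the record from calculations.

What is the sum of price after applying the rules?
606

Step 1: Identify records where condition = 'new'
Step 2: The excluded records sum to 273
Step 3: Original total price = 879
Step 4: Remaining total = 879 - 273 = 606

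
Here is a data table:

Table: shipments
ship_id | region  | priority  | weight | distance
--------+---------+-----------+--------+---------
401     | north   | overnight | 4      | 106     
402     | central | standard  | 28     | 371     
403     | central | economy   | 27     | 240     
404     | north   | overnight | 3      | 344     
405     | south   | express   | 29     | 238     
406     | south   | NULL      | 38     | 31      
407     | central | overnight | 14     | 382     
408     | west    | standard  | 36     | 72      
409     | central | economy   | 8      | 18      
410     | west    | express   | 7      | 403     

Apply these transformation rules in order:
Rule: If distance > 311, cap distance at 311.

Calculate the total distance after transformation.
1949

Step 1: 4 records have distance > 311
Step 2: These records originally summed to 1500
Step 3: After capping: 4 × 311 = 1244
Step 4: Unaffected records sum: 705
Step 5: Final sum = 1244 + 705 = 1949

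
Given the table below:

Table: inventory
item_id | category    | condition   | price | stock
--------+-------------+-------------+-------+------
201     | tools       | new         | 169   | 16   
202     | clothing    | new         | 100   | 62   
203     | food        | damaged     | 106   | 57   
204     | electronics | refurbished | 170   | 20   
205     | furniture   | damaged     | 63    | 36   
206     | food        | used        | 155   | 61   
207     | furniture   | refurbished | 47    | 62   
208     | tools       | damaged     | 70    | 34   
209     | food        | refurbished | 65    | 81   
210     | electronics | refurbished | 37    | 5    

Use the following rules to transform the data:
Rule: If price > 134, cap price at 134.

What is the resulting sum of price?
890

Step 1: 3 records have price > 134
Step 2: These records originally summed to 494
Step 3: After capping: 3 × 134 = 402
Step 4: Unaffected records sum: 488
Step 5: Final sum = 402 + 488 = 890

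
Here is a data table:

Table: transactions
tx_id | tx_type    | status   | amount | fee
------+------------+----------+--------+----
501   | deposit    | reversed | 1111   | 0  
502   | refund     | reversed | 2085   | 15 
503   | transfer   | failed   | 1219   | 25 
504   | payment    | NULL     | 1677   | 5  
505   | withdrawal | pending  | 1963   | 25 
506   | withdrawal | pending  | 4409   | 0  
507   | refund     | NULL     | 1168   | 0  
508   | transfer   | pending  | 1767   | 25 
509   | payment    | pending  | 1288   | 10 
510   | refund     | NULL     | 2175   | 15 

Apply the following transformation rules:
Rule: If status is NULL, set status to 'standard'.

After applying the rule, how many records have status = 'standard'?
3

Step 1: Count records where status IS NULL
Step 2: Found 3 records with NULL status
Step 3: These records will have status set to 'standard'
Step 4: Records already having status = 'standard': 0
Step 5: Answer: 3 + 0 = 3 records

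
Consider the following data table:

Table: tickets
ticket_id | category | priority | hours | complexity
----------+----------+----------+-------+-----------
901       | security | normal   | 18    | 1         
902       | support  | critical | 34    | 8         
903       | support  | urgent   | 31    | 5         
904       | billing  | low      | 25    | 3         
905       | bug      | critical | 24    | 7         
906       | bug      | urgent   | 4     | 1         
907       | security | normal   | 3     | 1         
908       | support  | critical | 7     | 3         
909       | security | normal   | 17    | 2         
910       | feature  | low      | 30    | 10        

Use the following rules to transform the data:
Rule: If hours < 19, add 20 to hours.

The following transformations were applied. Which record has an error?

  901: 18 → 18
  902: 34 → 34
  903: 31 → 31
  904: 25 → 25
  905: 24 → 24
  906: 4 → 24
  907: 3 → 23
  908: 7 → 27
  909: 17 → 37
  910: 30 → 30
Record 901 has an error. The correct transformed value should be 38, not 18.

Step 1: Check each record against the rule
Step 2: Record 901 has hours = 18
Step 3: Since 18 < 19, the bonus should have been applied
Step 4: Correct value = 38, but claimed value = 18
Conclusion: Record 901 has the error.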